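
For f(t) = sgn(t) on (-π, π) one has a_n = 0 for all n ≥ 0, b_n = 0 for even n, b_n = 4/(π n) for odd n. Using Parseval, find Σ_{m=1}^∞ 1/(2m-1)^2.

pi**2/8

Parseval: Σ b_n^2 = (1/π) ∫_{-π}^{π} f(t)^2 dt = 2.
Only odd n contribute, with b_n^2 = 16/(π^2 n^2), so Σ_{m≥1} 1/(2m-1)^2 = π^2·(2)/16 = pi**2/8.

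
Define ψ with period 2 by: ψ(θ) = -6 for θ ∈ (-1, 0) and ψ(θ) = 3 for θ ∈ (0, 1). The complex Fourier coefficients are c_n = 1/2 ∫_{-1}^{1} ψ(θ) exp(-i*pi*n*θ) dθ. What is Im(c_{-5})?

Since ψ is real-valued, Im(c_{-5}) = -1/2 ∫_{-1}^{1} ψ(θ) sin(-5*pi*θ) dθ = b_{5}/2.
Split the integral at the breakpoints.
Directly, an antiderivative of (-6) sin(-5*pi*θ) is -6*cos(5*pi*θ)/(5*pi); evaluating from -1 to 0: ∫_{-1}^{0} (-6) sin(-5*pi*θ) dθ = (-6/(5*pi)) - (6/(5*pi)) = -12/(5*pi).
Directly, an antiderivative of (3) sin(-5*pi*θ) is 3*cos(5*pi*θ)/(5*pi); evaluating from 0 to 1: ∫_{0}^{1} (3) sin(-5*pi*θ) dθ = (-3/(5*pi)) - (3/(5*pi)) = -6/(5*pi).
So ∫_{-1}^{1} ψ(θ) sin(-5*pi*θ) dθ = -18/(5*pi).
Hence Im(c_{-5}) = (-1/2)·(-18/(5*pi)) = 9/(5*pi).

9/(5*pi)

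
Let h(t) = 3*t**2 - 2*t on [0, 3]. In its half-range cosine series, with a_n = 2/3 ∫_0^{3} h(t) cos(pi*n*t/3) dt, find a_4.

a_4 = 2/3 ∫_0^{3} (3*t**2 - 2*t) cos(4*pi*t/3) dt.
Integrating by parts twice (tabular method), an antiderivative of (3*t**2 - 2*t) cos(4*pi*t/3) is 9*t**2*sin(4*pi*t/3)/(4*pi) - 3*t*sin(4*pi*t/3)/(2*pi) + 27*t*cos(4*pi*t/3)/(8*pi**2) - 81*sin(4*pi*t/3)/(32*pi**3) - 9*cos(4*pi*t/3)/(8*pi**2); evaluating from 0 to 3: ∫_{0}^{3} (3*t**2 - 2*t) cos(4*pi*t/3) dt = (9/pi**2) - (-9/(8*pi**2)) = 81/(8*pi**2).
Hence a_4 = (2/3)·(81/(8*pi**2)) = 27/(4*pi**2).

27/(4*pi**2)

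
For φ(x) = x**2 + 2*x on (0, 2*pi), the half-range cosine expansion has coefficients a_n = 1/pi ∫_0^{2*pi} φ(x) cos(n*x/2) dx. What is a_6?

a_6 = 1/pi ∫_0^{2*pi} (x**2 + 2*x) cos(3*x) dx.
Integrating by parts twice (tabular method), an antiderivative of (x**2 + 2*x) cos(3*x) is x**2*sin(3*x)/3 + 2*x*sin(3*x)/3 + 2*x*cos(3*x)/9 - 2*sin(3*x)/27 + 2*cos(3*x)/9; evaluating from 0 to 2*pi: ∫_{0}^{2*pi} (x**2 + 2*x) cos(3*x) dx = (2/9 + 4*pi/9) - (2/9) = 4*pi/9.
Hence a_6 = (1/pi)·(4*pi/9) = 4/9.

4/9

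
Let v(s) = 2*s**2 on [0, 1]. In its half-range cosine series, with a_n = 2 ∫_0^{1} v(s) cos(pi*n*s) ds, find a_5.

a_5 = 2 ∫_0^{1} (2*s**2) cos(5*pi*s) ds.
Integrating by parts twice (tabular method), an antiderivative of (2*s**2) cos(5*pi*s) is 2*s**2*sin(5*pi*s)/(5*pi) + 4*s*cos(5*pi*s)/(25*pi**2) - 4*sin(5*pi*s)/(125*pi**3); evaluating from 0 to 1: ∫_{0}^{1} (2*s**2) cos(5*pi*s) ds = (-4/(25*pi**2)) - (0) = -4/(25*pi**2).
Hence a_5 = 2·(-4/(25*pi**2)) = -8/(25*pi**2).

-8/(25*pi**2)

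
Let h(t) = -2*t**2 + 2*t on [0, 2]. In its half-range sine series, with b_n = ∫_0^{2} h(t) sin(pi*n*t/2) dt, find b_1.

b_1 = ∫_0^{2} (-2*t**2 + 2*t) sin(pi*t/2) dt.
Integrating by parts twice (tabular method), an antiderivative of (-2*t**2 + 2*t) sin(pi*t/2) is 4*t**2*cos(pi*t/2)/pi - 16*t*sin(pi*t/2)/pi**2 - 4*t*cos(pi*t/2)/pi + 8*sin(pi*t/2)/pi**2 - 32*cos(pi*t/2)/pi**3; evaluating from 0 to 2: ∫_{0}^{2} (-2*t**2 + 2*t) sin(pi*t/2) dt = (-8/pi + 32/pi**3) - (-32/pi**3) = -8/pi + 64/pi**3.
Hence b_1 = -8/pi + 64/pi**3.

-8/pi + 64/pi**3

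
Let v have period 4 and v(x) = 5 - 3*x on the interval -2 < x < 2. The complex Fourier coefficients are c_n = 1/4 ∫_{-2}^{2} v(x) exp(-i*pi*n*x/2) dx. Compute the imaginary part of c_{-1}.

-6/pi

Since v is real-valued, Im(c_{-1}) = -1/4 ∫_{-2}^{2} v(x) sin(-pi*x/2) dx = b_{1}/2.
Integrating by parts (boundary term plus one more integral), an antiderivative of (5 - 3*x) sin(-pi*x/2) is -6*x*cos(pi*x/2)/pi + 12*sin(pi*x/2)/pi**2 + 10*cos(pi*x/2)/pi; evaluating from -2 to 2: ∫_{-2}^{2} (5 - 3*x) sin(-pi*x/2) dx = (2/pi) - (-22/pi) = 24/pi.
Hence Im(c_{-1}) = (-1/4)·(24/pi) = -6/pi.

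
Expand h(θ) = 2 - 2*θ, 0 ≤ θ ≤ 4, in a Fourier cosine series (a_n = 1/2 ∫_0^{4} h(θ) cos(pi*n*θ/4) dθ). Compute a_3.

a_3 = 1/2 ∫_0^{4} (2 - 2*θ) cos(3*pi*θ/4) dθ.
Integrating by parts (boundary term plus one more integral), an antiderivative of (2 - 2*θ) cos(3*pi*θ/4) is -8*θ*sin(3*pi*θ/4)/(3*pi) + 8*sin(3*pi*θ/4)/(3*pi) - 32*cos(3*pi*θ/4)/(9*pi**2); evaluating from 0 to 4: ∫_{0}^{4} (2 - 2*θ) cos(3*pi*θ/4) dθ = (32/(9*pi**2)) - (-32/(9*pi**2)) = 64/(9*pi**2).
Hence a_3 = (1/2)·(64/(9*pi**2)) = 32/(9*pi**2).

32/(9*pi**2)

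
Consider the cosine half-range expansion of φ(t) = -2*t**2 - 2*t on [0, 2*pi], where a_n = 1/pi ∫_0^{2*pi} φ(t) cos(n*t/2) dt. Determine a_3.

16*(1 + 2*pi)/(9*pi)

a_3 = 1/pi ∫_0^{2*pi} (-2*t**2 - 2*t) cos(3*t/2) dt.
Integrating by parts twice (tabular method), an antiderivative of (-2*t**2 - 2*t) cos(3*t/2) is -4*t**2*sin(3*t/2)/3 - 4*t*sin(3*t/2)/3 - 16*t*cos(3*t/2)/9 + 32*sin(3*t/2)/27 - 8*cos(3*t/2)/9; evaluating from 0 to 2*pi: ∫_{0}^{2*pi} (-2*t**2 - 2*t) cos(3*t/2) dt = (8/9 + 32*pi/9) - (-8/9) = 16/9 + 32*pi/9.
Hence a_3 = (1/pi)·(16/9 + 32*pi/9) = 16*(1 + 2*pi)/(9*pi).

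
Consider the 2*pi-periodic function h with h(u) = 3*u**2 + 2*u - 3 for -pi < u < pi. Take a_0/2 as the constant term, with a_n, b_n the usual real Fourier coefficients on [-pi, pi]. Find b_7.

b_7 = 1/pi ∫_{-pi}^{pi} h(u) sin(7*u) du.
Integrating by parts twice (tabular method), an antiderivative of (3*u**2 + 2*u - 3) sin(7*u) is -3*u**2*cos(7*u)/7 + 6*u*sin(7*u)/49 - 2*u*cos(7*u)/7 + 2*sin(7*u)/49 + 153*cos(7*u)/343; evaluating from -pi to pi: ∫_{-pi}^{pi} (3*u**2 + 2*u - 3) sin(7*u) du = (-153/343 + 2*pi/7 + 3*pi**2/7) - (-2*pi/7 - 153/343 + 3*pi**2/7) = 4*pi/7.
Hence b_7 = (1/pi)·(4*pi/7) = 4/7.

4/7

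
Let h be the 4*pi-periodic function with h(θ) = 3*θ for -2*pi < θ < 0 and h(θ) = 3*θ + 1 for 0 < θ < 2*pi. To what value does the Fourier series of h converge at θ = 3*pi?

θ = 3*pi differs from θ = -pi by 1 full period(s), and the series is 4*pi-periodic.
h is continuous at θ = -pi with value -3*pi, so the series converges to -3*pi there.

-3*pi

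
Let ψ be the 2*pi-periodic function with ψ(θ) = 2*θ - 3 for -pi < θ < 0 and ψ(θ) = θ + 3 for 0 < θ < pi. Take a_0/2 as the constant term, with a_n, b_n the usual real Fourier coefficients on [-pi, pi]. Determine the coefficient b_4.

b_4 = 1/pi ∫_{-pi}^{pi} ψ(θ) sin(4*θ) dθ.
Split the integral at the breakpoints.
Integrating by parts (boundary term plus one more integral), an antiderivative of (2*θ - 3) sin(4*θ) is -θ*cos(4*θ)/2 + sin(4*θ)/8 + 3*cos(4*θ)/4; evaluating from -pi to 0: ∫_{-pi}^{0} (2*θ - 3) sin(4*θ) dθ = (3/4) - (3/4 + pi/2) = -pi/2.
Integrating by parts (boundary term plus one more integral), an antiderivative of (θ + 3) sin(4*θ) is -θ*cos(4*θ)/4 + sin(4*θ)/16 - 3*cos(4*θ)/4; evaluating from 0 to pi: ∫_{0}^{pi} (θ + 3) sin(4*θ) dθ = (-pi/4 - 3/4) - (-3/4) = -pi/4.
Summing the pieces and multiplying by (1/pi) gives b_4 = -3/4.

-3/4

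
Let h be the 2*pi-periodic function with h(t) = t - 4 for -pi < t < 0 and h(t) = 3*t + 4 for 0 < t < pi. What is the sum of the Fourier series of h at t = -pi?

At t = -pi the one-sided limits are h(-pi^-) = 4 + 3*pi and h(-pi^+) = -4 - pi.
By Dirichlet's theorem the series converges to their average, [(4 + 3*pi) + (-4 - pi)]/2 = pi.

pi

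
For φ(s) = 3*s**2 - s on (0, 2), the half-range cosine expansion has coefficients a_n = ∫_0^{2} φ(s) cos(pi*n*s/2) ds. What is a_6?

a_6 = ∫_0^{2} (3*s**2 - s) cos(3*pi*s) ds.
Integrating by parts twice (tabular method), an antiderivative of (3*s**2 - s) cos(3*pi*s) is s**2*sin(3*pi*s)/pi - s*sin(3*pi*s)/(3*pi) + 2*s*cos(3*pi*s)/(3*pi**2) - 2*sin(3*pi*s)/(9*pi**3) - cos(3*pi*s)/(9*pi**2); evaluating from 0 to 2: ∫_{0}^{2} (3*s**2 - s) cos(3*pi*s) ds = (11/(9*pi**2)) - (-1/(9*pi**2)) = 4/(3*pi**2).
Hence a_6 = 4/(3*pi**2).

4/(3*pi**2)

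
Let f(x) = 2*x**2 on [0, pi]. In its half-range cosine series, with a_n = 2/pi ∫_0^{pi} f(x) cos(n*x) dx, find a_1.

a_1 = 2/pi ∫_0^{pi} (2*x**2) cos(x) dx.
Integrating by parts twice (tabular method), an antiderivative of (2*x**2) cos(x) is 2*x**2*sin(x) + 4*x*cos(x) - 4*sin(x); evaluating from 0 to pi: ∫_{0}^{pi} (2*x**2) cos(x) dx = (-4*pi) - (0) = -4*pi.
Hence a_1 = (2/pi)·(-4*pi) = -8.

-8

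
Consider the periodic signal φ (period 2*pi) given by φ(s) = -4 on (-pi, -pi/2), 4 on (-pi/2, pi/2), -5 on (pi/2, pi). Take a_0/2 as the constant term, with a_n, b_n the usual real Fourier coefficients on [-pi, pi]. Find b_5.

-1/(5*pi)

b_5 = 1/pi ∫_{-pi}^{pi} φ(s) sin(5*s) ds.
Split the integral at the breakpoints.
Directly, an antiderivative of (-4) sin(5*s) is 4*cos(5*s)/5; evaluating from -pi to -pi/2: ∫_{-pi}^{-pi/2} (-4) sin(5*s) ds = (0) - (-4/5) = 4/5.
Directly, an antiderivative of (4) sin(5*s) is -4*cos(5*s)/5; evaluating from -pi/2 to pi/2: ∫_{-pi/2}^{pi/2} (4) sin(5*s) ds = (0) - (0) = 0.
Directly, an antiderivative of (-5) sin(5*s) is cos(5*s); evaluating from pi/2 to pi: ∫_{pi/2}^{pi} (-5) sin(5*s) ds = (-1) - (0) = -1.
Summing the pieces and multiplying by (1/pi) gives b_5 = -1/(5*pi).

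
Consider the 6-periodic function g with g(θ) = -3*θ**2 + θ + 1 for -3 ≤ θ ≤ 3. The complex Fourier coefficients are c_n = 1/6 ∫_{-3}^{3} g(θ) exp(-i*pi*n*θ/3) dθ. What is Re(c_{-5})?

54/(25*pi**2)

Since g is real-valued, Re(c_{-5}) = 1/6 ∫_{-3}^{3} g(θ) cos(-5*pi*θ/3) dθ = a_{5}/2.
Integrating by parts twice (tabular method), an antiderivative of (-3*θ**2 + θ + 1) cos(-5*pi*θ/3) is -9*θ**2*sin(5*pi*θ/3)/(5*pi) + 3*θ*sin(5*pi*θ/3)/(5*pi) - 54*θ*cos(5*pi*θ/3)/(25*pi**2) + 162*sin(5*pi*θ/3)/(125*pi**3) + 3*sin(5*pi*θ/3)/(5*pi) + 9*cos(5*pi*θ/3)/(25*pi**2); evaluating from -3 to 3: ∫_{-3}^{3} (-3*θ**2 + θ + 1) cos(-5*pi*θ/3) dθ = (153/(25*pi**2)) - (-171/(25*pi**2)) = 324/(25*pi**2).
Hence Re(c_{-5}) = (1/6)·(324/(25*pi**2)) = 54/(25*pi**2).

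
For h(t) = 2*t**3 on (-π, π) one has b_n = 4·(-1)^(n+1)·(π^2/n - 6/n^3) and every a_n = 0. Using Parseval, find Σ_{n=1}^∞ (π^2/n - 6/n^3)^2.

pi**6/14

Parseval: Σ b_n^2 = (1/π) ∫_{-π}^{π} h(t)^2 dt = 8*pi**6/7.
b_n^2 = 16·(π^2/n - 6/n^3)^2, so the sum equals (8*pi**6/7)/16 = pi**6/14.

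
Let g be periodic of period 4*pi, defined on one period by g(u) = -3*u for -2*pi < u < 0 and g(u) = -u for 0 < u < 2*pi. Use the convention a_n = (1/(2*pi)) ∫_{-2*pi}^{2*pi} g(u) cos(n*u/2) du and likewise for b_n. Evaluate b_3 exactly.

-8/3

b_3 = (1/(2*pi)) ∫_{-2*pi}^{2*pi} g(u) sin(3*u/2) du.
Split the integral at the breakpoints.
Integrating by parts (boundary term plus one more integral), an antiderivative of (-3*u) sin(3*u/2) is 2*u*cos(3*u/2) - 4*sin(3*u/2)/3; evaluating from -2*pi to 0: ∫_{-2*pi}^{0} (-3*u) sin(3*u/2) du = (0) - (4*pi) = -4*pi.
Integrating by parts (boundary term plus one more integral), an antiderivative of (-u) sin(3*u/2) is 2*u*cos(3*u/2)/3 - 4*sin(3*u/2)/9; evaluating from 0 to 2*pi: ∫_{0}^{2*pi} (-u) sin(3*u/2) du = (-4*pi/3) - (0) = -4*pi/3.
Summing the pieces and multiplying by (1/(2*pi)) gives b_3 = -8/3.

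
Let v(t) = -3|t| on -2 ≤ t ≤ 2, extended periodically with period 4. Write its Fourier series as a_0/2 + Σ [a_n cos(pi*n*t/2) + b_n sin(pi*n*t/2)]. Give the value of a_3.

a_3 = 1/2 ∫_{-2}^{2} v(t) cos(3*pi*t/2) dt.
v is even and cos(3*pi*t/2) is even, so the integrand is even and a_3 = ∫_0^{2} v(t) cos(3*pi*t/2) dt.
Integrating by parts (boundary term plus one more integral), an antiderivative of (-3*t) cos(3*pi*t/2) is -2*t*sin(3*pi*t/2)/pi - 4*cos(3*pi*t/2)/(3*pi**2); evaluating from 0 to 2: ∫_{0}^{2} (-3*t) cos(3*pi*t/2) dt = (4/(3*pi**2)) - (-4/(3*pi**2)) = 8/(3*pi**2).
Hence a_3 = 8/(3*pi**2).

8/(3*pi**2)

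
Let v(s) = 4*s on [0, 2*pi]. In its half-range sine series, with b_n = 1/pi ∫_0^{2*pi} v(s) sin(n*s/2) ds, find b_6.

-8/3

b_6 = 1/pi ∫_0^{2*pi} (4*s) sin(3*s) ds.
Integrating by parts (boundary term plus one more integral), an antiderivative of (4*s) sin(3*s) is -4*s*cos(3*s)/3 + 4*sin(3*s)/9; evaluating from 0 to 2*pi: ∫_{0}^{2*pi} (4*s) sin(3*s) ds = (-8*pi/3) - (0) = -8*pi/3.
Hence b_6 = (1/pi)·(-8*pi/3) = -8/3.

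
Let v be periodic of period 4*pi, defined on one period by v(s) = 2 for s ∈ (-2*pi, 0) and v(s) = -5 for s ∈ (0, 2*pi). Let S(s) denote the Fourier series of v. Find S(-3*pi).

s = -3*pi differs from s = pi by -1 full period(s), and the series is 4*pi-periodic.
v is continuous at s = pi with value -5, so the series converges to -5 there.

-5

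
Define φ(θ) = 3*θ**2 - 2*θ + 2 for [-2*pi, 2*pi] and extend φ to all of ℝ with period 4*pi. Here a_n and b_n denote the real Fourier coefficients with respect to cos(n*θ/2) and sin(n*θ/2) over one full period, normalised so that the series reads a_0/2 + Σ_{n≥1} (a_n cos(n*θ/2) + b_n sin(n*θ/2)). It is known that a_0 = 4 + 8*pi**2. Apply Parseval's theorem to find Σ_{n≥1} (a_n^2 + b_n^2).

Parseval: a_0^2/2 + Σ_{n≥1} (a_n^2+b_n^2) = (1/(2*pi)) ∫_{-2*pi}^{2*pi} φ(θ)^2 dθ = 8 + 128*pi**2/3 + 288*pi**4/5.
Subtract a_0^2/2 = 8*(1 + 2*pi**2)**2: Σ (a_n^2+b_n^2) = 32*pi**2*(5 + 12*pi**2)/15.

32*pi**2*(5 + 12*pi**2)/15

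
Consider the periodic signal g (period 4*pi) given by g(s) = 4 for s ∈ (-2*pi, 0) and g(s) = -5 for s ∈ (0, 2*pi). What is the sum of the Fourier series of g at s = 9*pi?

-5

s = 9*pi differs from s = pi by 2 full period(s), and the series is 4*pi-periodic.
g is continuous at s = pi with value -5, so the series converges to -5 there.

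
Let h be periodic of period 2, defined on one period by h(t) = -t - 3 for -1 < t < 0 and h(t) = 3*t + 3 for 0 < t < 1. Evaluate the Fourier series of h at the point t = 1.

2

t = 1 differs from t = -1 by 1 full period(s), and the series is 2-periodic.
At t = -1 the one-sided limits are h(-1^-) = 6 and h(-1^+) = -2.
By Dirichlet's theorem the series converges to their average, [(6) + (-2)]/2 = 2.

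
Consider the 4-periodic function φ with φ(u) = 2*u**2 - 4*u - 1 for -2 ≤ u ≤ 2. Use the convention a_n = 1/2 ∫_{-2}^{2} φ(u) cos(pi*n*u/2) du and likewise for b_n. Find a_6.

a_6 = 1/2 ∫_{-2}^{2} φ(u) cos(3*pi*u) du.
Integrating by parts twice (tabular method), an antiderivative of (2*u**2 - 4*u - 1) cos(3*pi*u) is 2*u**2*sin(3*pi*u)/(3*pi) - 4*u*sin(3*pi*u)/(3*pi) + 4*u*cos(3*pi*u)/(9*pi**2) - sin(3*pi*u)/(3*pi) - 4*sin(3*pi*u)/(27*pi**3) - 4*cos(3*pi*u)/(9*pi**2); evaluating from -2 to 2: ∫_{-2}^{2} (2*u**2 - 4*u - 1) cos(3*pi*u) du = (4/(9*pi**2)) - (-4/(3*pi**2)) = 16/(9*pi**2).
Hence a_6 = (1/2)·(16/(9*pi**2)) = 8/(9*pi**2).

8/(9*pi**2)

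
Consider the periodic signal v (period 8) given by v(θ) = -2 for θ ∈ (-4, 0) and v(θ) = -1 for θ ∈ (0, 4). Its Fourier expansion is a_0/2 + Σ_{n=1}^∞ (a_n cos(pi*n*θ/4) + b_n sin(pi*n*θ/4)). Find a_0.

a_0 = 1/4 ∫_{-4}^{4} v(θ) dθ = 1/4 · (-12) = -3.

-3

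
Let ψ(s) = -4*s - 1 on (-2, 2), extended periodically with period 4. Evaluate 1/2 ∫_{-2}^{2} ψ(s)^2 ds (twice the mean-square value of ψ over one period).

1/2 ∫_{-2}^{2} ψ(s)^2 ds = 1/2 · (268/3) = 134/3.

134/3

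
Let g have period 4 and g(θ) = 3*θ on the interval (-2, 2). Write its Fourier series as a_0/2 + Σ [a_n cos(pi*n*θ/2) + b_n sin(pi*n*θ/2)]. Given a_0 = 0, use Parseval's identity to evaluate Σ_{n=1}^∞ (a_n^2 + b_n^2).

Parseval: a_0^2/2 + Σ_{n≥1} (a_n^2+b_n^2) = 1/2 ∫_{-2}^{2} g(θ)^2 dθ = 24.
Subtract a_0^2/2 = 0: Σ (a_n^2+b_n^2) = 24.

24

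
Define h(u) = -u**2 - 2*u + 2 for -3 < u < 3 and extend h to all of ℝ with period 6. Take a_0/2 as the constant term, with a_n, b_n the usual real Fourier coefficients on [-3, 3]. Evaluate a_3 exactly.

4/pi**2

a_3 = 1/3 ∫_{-3}^{3} h(u) cos(pi*u) du.
Integrating by parts twice (tabular method), an antiderivative of (-u**2 - 2*u + 2) cos(pi*u) is -u**2*sin(pi*u)/pi - 2*u*sin(pi*u)/pi - 2*u*cos(pi*u)/pi**2 + 2*sin(pi*u)/pi**3 + 2*sin(pi*u)/pi - 2*cos(pi*u)/pi**2; evaluating from -3 to 3: ∫_{-3}^{3} (-u**2 - 2*u + 2) cos(pi*u) du = (8/pi**2) - (-4/pi**2) = 12/pi**2.
Hence a_3 = (1/3)·(12/pi**2) = 4/pi**2.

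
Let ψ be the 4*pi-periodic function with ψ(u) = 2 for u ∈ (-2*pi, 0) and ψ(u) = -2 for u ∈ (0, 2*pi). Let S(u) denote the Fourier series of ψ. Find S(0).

0

At u = 0 the one-sided limits are ψ(0^-) = 2 and ψ(0^+) = -2.
By Dirichlet's theorem the series converges to their average, [(2) + (-2)]/2 = 0.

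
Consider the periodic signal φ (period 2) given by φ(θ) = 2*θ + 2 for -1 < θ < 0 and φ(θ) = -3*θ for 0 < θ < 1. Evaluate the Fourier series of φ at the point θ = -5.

θ = -5 differs from θ = -1 by -2 full period(s), and the series is 2-periodic.
At θ = -1 the one-sided limits are φ(-1^-) = -3 and φ(-1^+) = 0.
By Dirichlet's theorem the series converges to their average, [(-3) + (0)]/2 = -3/2.

-3/2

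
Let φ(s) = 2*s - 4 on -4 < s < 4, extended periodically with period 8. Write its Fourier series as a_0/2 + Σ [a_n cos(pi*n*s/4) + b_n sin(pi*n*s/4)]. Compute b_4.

b_4 = 1/4 ∫_{-4}^{4} φ(s) sin(pi*s) ds.
Integrating by parts (boundary term plus one more integral), an antiderivative of (2*s - 4) sin(pi*s) is -2*s*cos(pi*s)/pi + 2*sin(pi*s)/pi**2 + 4*cos(pi*s)/pi; evaluating from -4 to 4: ∫_{-4}^{4} (2*s - 4) sin(pi*s) ds = (-4/pi) - (12/pi) = -16/pi.
Hence b_4 = (1/4)·(-16/pi) = -4/pi.

-4/pi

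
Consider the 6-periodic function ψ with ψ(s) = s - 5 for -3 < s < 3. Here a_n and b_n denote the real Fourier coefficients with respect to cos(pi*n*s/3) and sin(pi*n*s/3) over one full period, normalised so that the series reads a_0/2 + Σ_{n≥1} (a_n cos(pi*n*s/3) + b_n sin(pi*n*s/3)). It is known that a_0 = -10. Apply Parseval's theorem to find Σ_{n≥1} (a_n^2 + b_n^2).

6

Parseval: a_0^2/2 + Σ_{n≥1} (a_n^2+b_n^2) = 1/3 ∫_{-3}^{3} ψ(s)^2 ds = 56.
Subtract a_0^2/2 = 50: Σ (a_n^2+b_n^2) = 6.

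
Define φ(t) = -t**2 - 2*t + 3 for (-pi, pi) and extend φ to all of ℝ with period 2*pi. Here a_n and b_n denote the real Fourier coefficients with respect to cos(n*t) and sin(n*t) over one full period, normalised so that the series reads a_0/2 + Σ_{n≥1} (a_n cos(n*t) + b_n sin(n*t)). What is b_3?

-4/3

b_3 = 1/pi ∫_{-pi}^{pi} φ(t) sin(3*t) dt.
Integrating by parts twice (tabular method), an antiderivative of (-t**2 - 2*t + 3) sin(3*t) is t**2*cos(3*t)/3 - 2*t*sin(3*t)/9 + 2*t*cos(3*t)/3 - 2*sin(3*t)/9 - 29*cos(3*t)/27; evaluating from -pi to pi: ∫_{-pi}^{pi} (-t**2 - 2*t + 3) sin(3*t) dt = (-pi**2/3 - 2*pi/3 + 29/27) - (-pi**2/3 + 29/27 + 2*pi/3) = -4*pi/3.
Hence b_3 = (1/pi)·(-4*pi/3) = -4/3.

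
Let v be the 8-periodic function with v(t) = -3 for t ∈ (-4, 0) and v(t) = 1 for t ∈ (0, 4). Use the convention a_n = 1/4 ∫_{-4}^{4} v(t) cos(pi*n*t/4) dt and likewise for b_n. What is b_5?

8/(5*pi)

b_5 = 1/4 ∫_{-4}^{4} v(t) sin(5*pi*t/4) dt.
Split the integral at the breakpoints.
Directly, an antiderivative of (-3) sin(5*pi*t/4) is 12*cos(5*pi*t/4)/(5*pi); evaluating from -4 to 0: ∫_{-4}^{0} (-3) sin(5*pi*t/4) dt = (12/(5*pi)) - (-12/(5*pi)) = 24/(5*pi).
Directly, an antiderivative of (1) sin(5*pi*t/4) is -4*cos(5*pi*t/4)/(5*pi); evaluating from 0 to 4: ∫_{0}^{4} (1) sin(5*pi*t/4) dt = (4/(5*pi)) - (-4/(5*pi)) = 8/(5*pi).
Summing the pieces and multiplying by (1/4) gives b_5 = 8/(5*pi).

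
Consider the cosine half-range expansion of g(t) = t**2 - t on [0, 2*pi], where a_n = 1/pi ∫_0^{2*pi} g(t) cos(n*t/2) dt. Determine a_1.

a_1 = 1/pi ∫_0^{2*pi} (t**2 - t) cos(t/2) dt.
Integrating by parts twice (tabular method), an antiderivative of (t**2 - t) cos(t/2) is 2*t**2*sin(t/2) - 2*t*sin(t/2) + 8*t*cos(t/2) - 16*sin(t/2) - 4*cos(t/2); evaluating from 0 to 2*pi: ∫_{0}^{2*pi} (t**2 - t) cos(t/2) dt = (4 - 16*pi) - (-4) = 8 - 16*pi.
Hence a_1 = (1/pi)·(8 - 16*pi) = -16 + 8/pi.

-16 + 8/pi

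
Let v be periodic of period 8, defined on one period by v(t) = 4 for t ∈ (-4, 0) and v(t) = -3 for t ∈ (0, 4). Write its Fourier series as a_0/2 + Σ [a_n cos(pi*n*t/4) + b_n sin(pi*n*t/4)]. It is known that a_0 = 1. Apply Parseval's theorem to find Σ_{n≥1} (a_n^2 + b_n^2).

Parseval: a_0^2/2 + Σ_{n≥1} (a_n^2+b_n^2) = 1/4 ∫_{-4}^{4} v(t)^2 dt = 25.
Subtract a_0^2/2 = 1/2: Σ (a_n^2+b_n^2) = 49/2.

49/2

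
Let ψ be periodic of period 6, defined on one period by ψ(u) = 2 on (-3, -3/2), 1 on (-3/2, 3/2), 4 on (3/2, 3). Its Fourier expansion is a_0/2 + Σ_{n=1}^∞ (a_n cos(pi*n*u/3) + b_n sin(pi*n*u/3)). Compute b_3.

2/(3*pi)

b_3 = 1/3 ∫_{-3}^{3} ψ(u) sin(pi*u) du.
Split the integral at the breakpoints.
Directly, an antiderivative of (2) sin(pi*u) is -2*cos(pi*u)/pi; evaluating from -3 to -3/2: ∫_{-3}^{-3/2} (2) sin(pi*u) du = (0) - (2/pi) = -2/pi.
Directly, an antiderivative of (1) sin(pi*u) is -cos(pi*u)/pi; evaluating from -3/2 to 3/2: ∫_{-3/2}^{3/2} (1) sin(pi*u) du = (0) - (0) = 0.
Directly, an antiderivative of (4) sin(pi*u) is -4*cos(pi*u)/pi; evaluating from 3/2 to 3: ∫_{3/2}^{3} (4) sin(pi*u) du = (4/pi) - (0) = 4/pi.
Summing the pieces and multiplying by (1/3) gives b_3 = 2/(3*pi).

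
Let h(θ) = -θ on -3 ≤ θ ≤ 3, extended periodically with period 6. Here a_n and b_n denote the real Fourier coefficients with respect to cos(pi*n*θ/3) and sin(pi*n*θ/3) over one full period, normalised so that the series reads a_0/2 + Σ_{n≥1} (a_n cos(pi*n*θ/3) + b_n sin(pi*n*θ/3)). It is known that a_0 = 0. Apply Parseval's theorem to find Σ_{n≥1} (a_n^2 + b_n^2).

6

Parseval: a_0^2/2 + Σ_{n≥1} (a_n^2+b_n^2) = 1/3 ∫_{-3}^{3} h(θ)^2 dθ = 6.
Subtract a_0^2/2 = 0: Σ (a_n^2+b_n^2) = 6.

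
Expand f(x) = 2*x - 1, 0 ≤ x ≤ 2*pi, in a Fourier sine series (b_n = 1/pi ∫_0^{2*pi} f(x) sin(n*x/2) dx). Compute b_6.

-4/3

b_6 = 1/pi ∫_0^{2*pi} (2*x - 1) sin(3*x) dx.
Integrating by parts (boundary term plus one more integral), an antiderivative of (2*x - 1) sin(3*x) is -2*x*cos(3*x)/3 + 2*sin(3*x)/9 + cos(3*x)/3; evaluating from 0 to 2*pi: ∫_{0}^{2*pi} (2*x - 1) sin(3*x) dx = (1/3 - 4*pi/3) - (1/3) = -4*pi/3.
Hence b_6 = (1/pi)·(-4*pi/3) = -4/3.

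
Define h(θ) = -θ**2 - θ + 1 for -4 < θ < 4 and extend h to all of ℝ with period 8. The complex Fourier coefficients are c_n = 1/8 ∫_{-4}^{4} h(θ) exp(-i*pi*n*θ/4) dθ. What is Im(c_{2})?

Since h is real-valued, Im(c_{2}) = -1/8 ∫_{-4}^{4} h(θ) sin(pi*θ/2) dθ = -b_{2}/2.
Integrating by parts twice (tabular method), an antiderivative of (-θ**2 - θ + 1) sin(pi*θ/2) is 2*θ**2*cos(pi*θ/2)/pi - 8*θ*sin(pi*θ/2)/pi**2 + 2*θ*cos(pi*θ/2)/pi - 4*sin(pi*θ/2)/pi**2 - 2*cos(pi*θ/2)/pi - 16*cos(pi*θ/2)/pi**3; evaluating from -4 to 4: ∫_{-4}^{4} (-θ**2 - θ + 1) sin(pi*θ/2) dθ = (-16/pi**3 + 38/pi) - (-16/pi**3 + 22/pi) = 16/pi.
Hence Im(c_{2}) = (-1/8)·(16/pi) = -2/pi.

-2/pi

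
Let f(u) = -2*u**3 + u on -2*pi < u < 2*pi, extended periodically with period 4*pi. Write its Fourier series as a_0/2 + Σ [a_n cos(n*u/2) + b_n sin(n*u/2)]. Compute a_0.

0

a_0 = (1/(2*pi)) ∫_{-2*pi}^{2*pi} f(u) du = (1/(2*pi)) · (0) = 0.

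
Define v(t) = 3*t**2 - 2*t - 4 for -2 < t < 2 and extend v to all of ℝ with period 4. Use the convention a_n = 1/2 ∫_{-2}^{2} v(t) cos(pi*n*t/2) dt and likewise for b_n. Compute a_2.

12/pi**2

a_2 = 1/2 ∫_{-2}^{2} v(t) cos(pi*t) dt.
Integrating by parts twice (tabular method), an antiderivative of (3*t**2 - 2*t - 4) cos(pi*t) is 3*t**2*sin(pi*t)/pi - 2*t*sin(pi*t)/pi + 6*t*cos(pi*t)/pi**2 - 4*sin(pi*t)/pi - 6*sin(pi*t)/pi**3 - 2*cos(pi*t)/pi**2; evaluating from -2 to 2: ∫_{-2}^{2} (3*t**2 - 2*t - 4) cos(pi*t) dt = (10/pi**2) - (-14/pi**2) = 24/pi**2.
Hence a_2 = (1/2)·(24/pi**2) = 12/pi**2.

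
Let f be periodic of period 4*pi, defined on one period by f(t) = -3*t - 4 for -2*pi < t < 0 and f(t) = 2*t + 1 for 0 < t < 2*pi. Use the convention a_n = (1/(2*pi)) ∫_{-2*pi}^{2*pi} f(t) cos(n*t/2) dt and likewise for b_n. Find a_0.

-3 + 5*pi

a_0 = (1/(2*pi)) ∫_{-2*pi}^{2*pi} f(t) dt = (1/(2*pi)) · (2*pi*(-3 + 5*pi)) = -3 + 5*pi.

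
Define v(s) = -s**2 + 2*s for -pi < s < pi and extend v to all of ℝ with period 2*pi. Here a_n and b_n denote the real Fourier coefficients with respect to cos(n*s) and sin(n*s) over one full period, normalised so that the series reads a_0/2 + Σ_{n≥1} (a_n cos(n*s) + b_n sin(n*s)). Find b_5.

4/5

b_5 = 1/pi ∫_{-pi}^{pi} v(s) sin(5*s) ds.
Integrating by parts twice (tabular method), an antiderivative of (-s**2 + 2*s) sin(5*s) is s**2*cos(5*s)/5 - 2*s*sin(5*s)/25 - 2*s*cos(5*s)/5 + 2*sin(5*s)/25 - 2*cos(5*s)/125; evaluating from -pi to pi: ∫_{-pi}^{pi} (-s**2 + 2*s) sin(5*s) ds = (-pi**2/5 + 2/125 + 2*pi/5) - (-pi**2/5 - 2*pi/5 + 2/125) = 4*pi/5.
Hence b_5 = (1/pi)·(4*pi/5) = 4/5.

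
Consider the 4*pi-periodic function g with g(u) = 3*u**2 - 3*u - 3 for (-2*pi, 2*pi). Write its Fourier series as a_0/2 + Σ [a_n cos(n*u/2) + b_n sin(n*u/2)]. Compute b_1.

b_1 = (1/(2*pi)) ∫_{-2*pi}^{2*pi} g(u) sin(u/2) du.
Integrating by parts twice (tabular method), an antiderivative of (3*u**2 - 3*u - 3) sin(u/2) is -6*u**2*cos(u/2) + 24*u*sin(u/2) + 6*u*cos(u/2) - 12*sin(u/2) + 54*cos(u/2); evaluating from -2*pi to 2*pi: ∫_{-2*pi}^{2*pi} (3*u**2 - 3*u - 3) sin(u/2) du = (-54 - 12*pi + 24*pi**2) - (-54 + 12*pi + 24*pi**2) = -24*pi.
Hence b_1 = (1/(2*pi))·(-24*pi) = -12.

-12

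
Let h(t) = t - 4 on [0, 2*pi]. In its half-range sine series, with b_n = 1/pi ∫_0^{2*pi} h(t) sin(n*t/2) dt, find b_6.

b_6 = 1/pi ∫_0^{2*pi} (t - 4) sin(3*t) dt.
Integrating by parts (boundary term plus one more integral), an antiderivative of (t - 4) sin(3*t) is -t*cos(3*t)/3 + sin(3*t)/9 + 4*cos(3*t)/3; evaluating from 0 to 2*pi: ∫_{0}^{2*pi} (t - 4) sin(3*t) dt = (4/3 - 2*pi/3) - (4/3) = -2*pi/3.
Hence b_6 = (1/pi)·(-2*pi/3) = -2/3.

-2/3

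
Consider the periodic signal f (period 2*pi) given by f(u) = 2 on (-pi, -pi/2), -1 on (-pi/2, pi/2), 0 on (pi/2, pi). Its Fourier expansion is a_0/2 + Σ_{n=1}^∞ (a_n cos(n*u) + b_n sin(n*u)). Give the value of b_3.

b_3 = 1/pi ∫_{-pi}^{pi} f(u) sin(3*u) du.
Split the integral at the breakpoints.
Directly, an antiderivative of (2) sin(3*u) is -2*cos(3*u)/3; evaluating from -pi to -pi/2: ∫_{-pi}^{-pi/2} (2) sin(3*u) du = (0) - (2/3) = -2/3.
Directly, an antiderivative of (-1) sin(3*u) is cos(3*u)/3; evaluating from -pi/2 to pi/2: ∫_{-pi/2}^{pi/2} (-1) sin(3*u) du = (0) - (0) = 0.
∫_{pi/2}^{pi} (0) sin(3*u) du = 0.
Summing the pieces and multiplying by (1/pi) gives b_3 = -2/(3*pi).

-2/(3*pi)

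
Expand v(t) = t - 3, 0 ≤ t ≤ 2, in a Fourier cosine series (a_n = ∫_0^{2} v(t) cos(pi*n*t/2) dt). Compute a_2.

0

a_2 = ∫_0^{2} (t - 3) cos(pi*t) dt.
Integrating by parts (boundary term plus one more integral), an antiderivative of (t - 3) cos(pi*t) is t*sin(pi*t)/pi - 3*sin(pi*t)/pi + cos(pi*t)/pi**2; evaluating from 0 to 2: ∫_{0}^{2} (t - 3) cos(pi*t) dt = (pi**(-2)) - (pi**(-2)) = 0.
Hence a_2 = 0.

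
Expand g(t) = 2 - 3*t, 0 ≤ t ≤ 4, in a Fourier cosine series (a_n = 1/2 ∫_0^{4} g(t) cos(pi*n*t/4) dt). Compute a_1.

a_1 = 1/2 ∫_0^{4} (2 - 3*t) cos(pi*t/4) dt.
Integrating by parts (boundary term plus one more integral), an antiderivative of (2 - 3*t) cos(pi*t/4) is -12*t*sin(pi*t/4)/pi + 8*sin(pi*t/4)/pi - 48*cos(pi*t/4)/pi**2; evaluating from 0 to 4: ∫_{0}^{4} (2 - 3*t) cos(pi*t/4) dt = (48/pi**2) - (-48/pi**2) = 96/pi**2.
Hence a_1 = (1/2)·(96/pi**2) = 48/pi**2.

48/pi**2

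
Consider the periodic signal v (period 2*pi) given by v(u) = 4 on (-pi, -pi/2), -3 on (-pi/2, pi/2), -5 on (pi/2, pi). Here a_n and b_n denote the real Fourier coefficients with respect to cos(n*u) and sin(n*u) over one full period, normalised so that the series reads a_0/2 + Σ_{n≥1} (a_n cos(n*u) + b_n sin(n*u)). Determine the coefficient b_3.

b_3 = 1/pi ∫_{-pi}^{pi} v(u) sin(3*u) du.
Split the integral at the breakpoints.
Directly, an antiderivative of (4) sin(3*u) is -4*cos(3*u)/3; evaluating from -pi to -pi/2: ∫_{-pi}^{-pi/2} (4) sin(3*u) du = (0) - (4/3) = -4/3.
Directly, an antiderivative of (-3) sin(3*u) is cos(3*u); evaluating from -pi/2 to pi/2: ∫_{-pi/2}^{pi/2} (-3) sin(3*u) du = (0) - (0) = 0.
Directly, an antiderivative of (-5) sin(3*u) is 5*cos(3*u)/3; evaluating from pi/2 to pi: ∫_{pi/2}^{pi} (-5) sin(3*u) du = (-5/3) - (0) = -5/3.
Summing the pieces and multiplying by (1/pi) gives b_3 = -3/pi.

-3/pi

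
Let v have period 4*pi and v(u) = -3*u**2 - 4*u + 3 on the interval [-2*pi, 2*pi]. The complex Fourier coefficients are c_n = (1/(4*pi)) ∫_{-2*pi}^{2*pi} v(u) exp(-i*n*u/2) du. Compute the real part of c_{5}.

Since v is real-valued, Re(c_{5}) = (1/(4*pi)) ∫_{-2*pi}^{2*pi} v(u) cos(5*u/2) du = a_{5}/2.
Integrating by parts twice (tabular method), an antiderivative of (-3*u**2 - 4*u + 3) cos(5*u/2) is -6*u**2*sin(5*u/2)/5 - 8*u*sin(5*u/2)/5 - 24*u*cos(5*u/2)/25 + 198*sin(5*u/2)/125 - 16*cos(5*u/2)/25; evaluating from -2*pi to 2*pi: ∫_{-2*pi}^{2*pi} (-3*u**2 - 4*u + 3) cos(5*u/2) du = (16/25 + 48*pi/25) - (16/25 - 48*pi/25) = 96*pi/25.
Hence Re(c_{5}) = (1/(4*pi))·(96*pi/25) = 24/25.

24/25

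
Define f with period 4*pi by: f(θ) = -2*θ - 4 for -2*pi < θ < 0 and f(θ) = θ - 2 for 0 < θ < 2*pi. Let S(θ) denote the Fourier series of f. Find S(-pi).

f is continuous at θ = -pi with value -4 + 2*pi, so the series converges to -4 + 2*pi there.

-4 + 2*pi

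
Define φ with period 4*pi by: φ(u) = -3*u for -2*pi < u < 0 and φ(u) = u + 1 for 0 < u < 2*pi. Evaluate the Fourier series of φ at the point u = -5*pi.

3*pi

u = -5*pi differs from u = -pi by -1 full period(s), and the series is 4*pi-periodic.
φ is continuous at u = -pi with value 3*pi, so the series converges to 3*pi there.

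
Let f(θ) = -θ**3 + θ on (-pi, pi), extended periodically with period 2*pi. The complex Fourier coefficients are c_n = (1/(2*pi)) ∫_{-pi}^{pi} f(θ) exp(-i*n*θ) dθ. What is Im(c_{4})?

Since f is real-valued, Im(c_{4}) = -(1/(2*pi)) ∫_{-pi}^{pi} f(θ) sin(4*θ) dθ = -b_{4}/2.
f is odd and sin(4*θ) is odd, so the integrand is even: ∫_{-pi}^{pi} f(θ) sin(4*θ) dθ = 2∫_0^{pi} f(θ) sin(4*θ) dθ.
Integrating by parts three times (tabular method), an antiderivative of (-θ**3 + θ) sin(4*θ) is θ**3*cos(4*θ)/4 - 3*θ**2*sin(4*θ)/16 - 11*θ*cos(4*θ)/32 + 11*sin(4*θ)/128; evaluating from 0 to pi: ∫_{0}^{pi} (-θ**3 + θ) sin(4*θ) dθ = (pi*(-11 + 8*pi**2)/32) - (0) = pi*(-11 + 8*pi**2)/32.
So ∫_{-pi}^{pi} f(θ) sin(4*θ) dθ = pi*(-11 + 8*pi**2)/16.
Hence Im(c_{4}) = (-1/(2*pi))·(pi*(-11 + 8*pi**2)/16) = 11/32 - pi**2/4.

11/32 - pi**2/4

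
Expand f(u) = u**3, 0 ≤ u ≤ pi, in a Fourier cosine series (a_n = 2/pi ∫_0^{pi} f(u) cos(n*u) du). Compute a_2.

3*pi/2

a_2 = 2/pi ∫_0^{pi} (u**3) cos(2*u) du.
Integrating by parts three times (tabular method), an antiderivative of (u**3) cos(2*u) is u**3*sin(2*u)/2 + 3*u**2*cos(2*u)/4 - 3*u*sin(2*u)/4 - 3*cos(2*u)/8; evaluating from 0 to pi: ∫_{0}^{pi} (u**3) cos(2*u) du = (-3/8 + 3*pi**2/4) - (-3/8) = 3*pi**2/4.
Hence a_2 = (2/pi)·(3*pi**2/4) = 3*pi/2.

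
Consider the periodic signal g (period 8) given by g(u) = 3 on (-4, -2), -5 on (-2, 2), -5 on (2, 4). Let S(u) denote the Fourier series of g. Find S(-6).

-5

u = -6 differs from u = 2 by -1 full period(s), and the series is 8-periodic.
g is continuous at u = 2 with value -5, so the series converges to -5 there.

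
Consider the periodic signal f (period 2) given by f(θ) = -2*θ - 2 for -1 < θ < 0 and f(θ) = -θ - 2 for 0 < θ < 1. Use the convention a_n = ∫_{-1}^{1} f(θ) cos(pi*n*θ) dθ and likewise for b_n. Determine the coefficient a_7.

a_7 = ∫_{-1}^{1} f(θ) cos(7*pi*θ) dθ.
Split the integral at the breakpoints.
Integrating by parts (boundary term plus one more integral), an antiderivative of (-2*θ - 2) cos(7*pi*θ) is -2*θ*sin(7*pi*θ)/(7*pi) - 2*sin(7*pi*θ)/(7*pi) - 2*cos(7*pi*θ)/(49*pi**2); evaluating from -1 to 0: ∫_{-1}^{0} (-2*θ - 2) cos(7*pi*θ) dθ = (-2/(49*pi**2)) - (2/(49*pi**2)) = -4/(49*pi**2).
Integrating by parts (boundary term plus one more integral), an antiderivative of (-θ - 2) cos(7*pi*θ) is -θ*sin(7*pi*θ)/(7*pi) - 2*sin(7*pi*θ)/(7*pi) - cos(7*pi*θ)/(49*pi**2); evaluating from 0 to 1: ∫_{0}^{1} (-θ - 2) cos(7*pi*θ) dθ = (1/(49*pi**2)) - (-1/(49*pi**2)) = 2/(49*pi**2).
Summing the pieces gives a_7 = -2/(49*pi**2).

-2/(49*pi**2)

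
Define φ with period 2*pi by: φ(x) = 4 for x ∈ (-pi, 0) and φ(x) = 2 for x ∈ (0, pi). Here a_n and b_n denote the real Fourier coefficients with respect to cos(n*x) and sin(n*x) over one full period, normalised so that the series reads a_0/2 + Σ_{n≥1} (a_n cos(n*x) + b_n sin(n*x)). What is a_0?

a_0 = 1/pi ∫_{-pi}^{pi} φ(x) dx = 1/pi · (6*pi) = 6.

6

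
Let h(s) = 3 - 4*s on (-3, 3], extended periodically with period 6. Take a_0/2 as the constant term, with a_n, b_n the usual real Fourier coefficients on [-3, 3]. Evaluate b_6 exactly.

4/pi

b_6 = 1/3 ∫_{-3}^{3} h(s) sin(2*pi*s) ds.
Integrating by parts (boundary term plus one more integral), an antiderivative of (3 - 4*s) sin(2*pi*s) is 2*s*cos(2*pi*s)/pi - sin(2*pi*s)/pi**2 - 3*cos(2*pi*s)/(2*pi); evaluating from -3 to 3: ∫_{-3}^{3} (3 - 4*s) sin(2*pi*s) ds = (9/(2*pi)) - (-15/(2*pi)) = 12/pi.
Hence b_6 = (1/3)·(12/pi) = 4/pi.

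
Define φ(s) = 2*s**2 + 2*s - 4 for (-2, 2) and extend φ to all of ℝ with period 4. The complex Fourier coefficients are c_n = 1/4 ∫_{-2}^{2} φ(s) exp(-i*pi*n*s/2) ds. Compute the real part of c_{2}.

4/pi**2

Since φ is real-valued, Re(c_{2}) = 1/4 ∫_{-2}^{2} φ(s) cos(pi*s) ds = a_{2}/2.
Integrating by parts twice (tabular method), an antiderivative of (2*s**2 + 2*s - 4) cos(pi*s) is 2*s**2*sin(pi*s)/pi + 2*s*sin(pi*s)/pi + 4*s*cos(pi*s)/pi**2 - 4*sin(pi*s)/pi - 4*sin(pi*s)/pi**3 + 2*cos(pi*s)/pi**2; evaluating from -2 to 2: ∫_{-2}^{2} (2*s**2 + 2*s - 4) cos(pi*s) ds = (10/pi**2) - (-6/pi**2) = 16/pi**2.
Hence Re(c_{2}) = (1/4)·(16/pi**2) = 4/pi**2.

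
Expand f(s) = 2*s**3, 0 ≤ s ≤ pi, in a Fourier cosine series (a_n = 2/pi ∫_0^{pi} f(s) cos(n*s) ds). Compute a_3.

a_3 = 2/pi ∫_0^{pi} (2*s**3) cos(3*s) ds.
Integrating by parts three times (tabular method), an antiderivative of (2*s**3) cos(3*s) is 2*s**3*sin(3*s)/3 + 2*s**2*cos(3*s)/3 - 4*s*sin(3*s)/9 - 4*cos(3*s)/27; evaluating from 0 to pi: ∫_{0}^{pi} (2*s**3) cos(3*s) ds = (4/27 - 2*pi**2/3) - (-4/27) = 8/27 - 2*pi**2/3.
Hence a_3 = (2/pi)·(8/27 - 2*pi**2/3) = 4*(4 - 9*pi**2)/(27*pi).

4*(4 - 9*pi**2)/(27*pi)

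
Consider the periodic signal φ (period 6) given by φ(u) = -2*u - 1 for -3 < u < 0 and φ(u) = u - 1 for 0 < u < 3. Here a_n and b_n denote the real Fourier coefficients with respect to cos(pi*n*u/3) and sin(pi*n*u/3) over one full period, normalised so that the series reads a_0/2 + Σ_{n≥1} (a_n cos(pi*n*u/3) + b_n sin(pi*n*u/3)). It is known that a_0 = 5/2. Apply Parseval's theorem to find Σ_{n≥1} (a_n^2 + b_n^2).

Parseval: a_0^2/2 + Σ_{n≥1} (a_n^2+b_n^2) = 1/3 ∫_{-3}^{3} φ(u)^2 du = 8.
Subtract a_0^2/2 = 25/8: Σ (a_n^2+b_n^2) = 39/8.

39/8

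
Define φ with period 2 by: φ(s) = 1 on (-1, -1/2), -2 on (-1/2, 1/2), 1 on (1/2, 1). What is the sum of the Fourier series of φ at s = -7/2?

-1/2

s = -7/2 differs from s = 1/2 by -2 full period(s), and the series is 2-periodic.
At s = 1/2 the one-sided limits are φ(1/2^-) = -2 and φ(1/2^+) = 1.
By Dirichlet's theorem the series converges to their average, [(-2) + (1)]/2 = -1/2.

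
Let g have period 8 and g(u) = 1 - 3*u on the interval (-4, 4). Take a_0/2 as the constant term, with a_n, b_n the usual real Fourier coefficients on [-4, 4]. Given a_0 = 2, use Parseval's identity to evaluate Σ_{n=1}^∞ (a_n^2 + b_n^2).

96

Parseval: a_0^2/2 + Σ_{n≥1} (a_n^2+b_n^2) = 1/4 ∫_{-4}^{4} g(u)^2 du = 98.
Subtract a_0^2/2 = 2: Σ (a_n^2+b_n^2) = 96.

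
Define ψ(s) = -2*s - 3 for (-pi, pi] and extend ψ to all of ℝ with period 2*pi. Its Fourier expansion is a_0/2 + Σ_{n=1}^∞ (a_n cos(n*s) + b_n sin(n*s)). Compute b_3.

b_3 = 1/pi ∫_{-pi}^{pi} ψ(s) sin(3*s) ds.
Integrating by parts (boundary term plus one more integral), an antiderivative of (-2*s - 3) sin(3*s) is 2*s*cos(3*s)/3 - 2*sin(3*s)/9 + cos(3*s); evaluating from -pi to pi: ∫_{-pi}^{pi} (-2*s - 3) sin(3*s) ds = (-2*pi/3 - 1) - (-1 + 2*pi/3) = -4*pi/3.
Hence b_3 = (1/pi)·(-4*pi/3) = -4/3.

-4/3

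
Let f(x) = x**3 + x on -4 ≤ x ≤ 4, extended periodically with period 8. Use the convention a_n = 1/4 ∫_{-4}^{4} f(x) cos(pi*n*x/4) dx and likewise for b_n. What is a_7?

a_7 = 1/4 ∫_{-4}^{4} f(x) cos(7*pi*x/4) dx.
f is odd and cos(7*pi*x/4) is even, so the integrand is odd over a symmetric interval and the integral vanishes.

0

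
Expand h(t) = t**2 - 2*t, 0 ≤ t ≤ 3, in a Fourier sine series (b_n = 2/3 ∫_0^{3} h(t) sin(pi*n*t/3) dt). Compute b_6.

b_6 = 2/3 ∫_0^{3} (t**2 - 2*t) sin(2*pi*t) dt.
Integrating by parts twice (tabular method), an antiderivative of (t**2 - 2*t) sin(2*pi*t) is -t**2*cos(2*pi*t)/(2*pi) + t*sin(2*pi*t)/(2*pi**2) + t*cos(2*pi*t)/pi - sin(2*pi*t)/(2*pi**2) + cos(2*pi*t)/(4*pi**3); evaluating from 0 to 3: ∫_{0}^{3} (t**2 - 2*t) sin(2*pi*t) dt = ((1 - 6*pi**2)/(4*pi**3)) - (1/(4*pi**3)) = -3/(2*pi).
Hence b_6 = (2/3)·(-3/(2*pi)) = -1/pi.

-1/pi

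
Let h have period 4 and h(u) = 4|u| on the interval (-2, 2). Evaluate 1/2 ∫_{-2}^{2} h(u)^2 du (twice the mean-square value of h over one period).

1/2 ∫_{-2}^{2} h(u)^2 du = 1/2 · (256/3) = 128/3.

128/3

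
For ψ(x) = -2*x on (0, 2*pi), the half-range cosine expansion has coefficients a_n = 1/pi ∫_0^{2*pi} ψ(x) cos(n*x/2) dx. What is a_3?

a_3 = 1/pi ∫_0^{2*pi} (-2*x) cos(3*x/2) dx.
Integrating by parts (boundary term plus one more integral), an antiderivative of (-2*x) cos(3*x/2) is -4*x*sin(3*x/2)/3 - 8*cos(3*x/2)/9; evaluating from 0 to 2*pi: ∫_{0}^{2*pi} (-2*x) cos(3*x/2) dx = (8/9) - (-8/9) = 16/9.
Hence a_3 = (1/pi)·(16/9) = 16/(9*pi).

16/(9*pi)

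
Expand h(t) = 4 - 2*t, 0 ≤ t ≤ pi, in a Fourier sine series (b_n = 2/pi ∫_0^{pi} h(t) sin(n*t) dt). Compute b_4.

1

b_4 = 2/pi ∫_0^{pi} (4 - 2*t) sin(4*t) dt.
Integrating by parts (boundary term plus one more integral), an antiderivative of (4 - 2*t) sin(4*t) is t*cos(4*t)/2 - sin(4*t)/8 - cos(4*t); evaluating from 0 to pi: ∫_{0}^{pi} (4 - 2*t) sin(4*t) dt = (-1 + pi/2) - (-1) = pi/2.
Hence b_4 = (2/pi)·(pi/2) = 1.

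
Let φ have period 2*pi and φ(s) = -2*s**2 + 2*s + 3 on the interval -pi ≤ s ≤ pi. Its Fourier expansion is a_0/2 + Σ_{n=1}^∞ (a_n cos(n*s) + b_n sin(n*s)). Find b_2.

b_2 = 1/pi ∫_{-pi}^{pi} φ(s) sin(2*s) ds.
Integrating by parts twice (tabular method), an antiderivative of (-2*s**2 + 2*s + 3) sin(2*s) is s**2*cos(2*s) - s*sin(2*s) - s*cos(2*s) + sin(2*s)/2 - 2*cos(2*s); evaluating from -pi to pi: ∫_{-pi}^{pi} (-2*s**2 + 2*s + 3) sin(2*s) ds = (-pi - 2 + pi**2) - (-2 + pi + pi**2) = -2*pi.
Hence b_2 = (1/pi)·(-2*pi) = -2.

-2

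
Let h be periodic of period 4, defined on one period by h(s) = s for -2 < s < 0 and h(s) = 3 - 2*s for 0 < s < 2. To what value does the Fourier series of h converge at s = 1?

h is continuous at s = 1 with value 1, so the series converges to 1 there.

1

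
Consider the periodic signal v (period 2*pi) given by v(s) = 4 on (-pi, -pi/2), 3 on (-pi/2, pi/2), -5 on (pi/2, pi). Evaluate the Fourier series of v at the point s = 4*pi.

s = 4*pi differs from s = 0 by 2 full period(s), and the series is 2*pi-periodic.
v is continuous at s = 0 with value 3, so the series converges to 3 there.

3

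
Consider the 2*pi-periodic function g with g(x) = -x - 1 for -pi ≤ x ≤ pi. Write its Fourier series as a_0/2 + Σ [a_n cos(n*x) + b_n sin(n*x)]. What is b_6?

1/3

b_6 = 1/pi ∫_{-pi}^{pi} g(x) sin(6*x) dx.
Integrating by parts (boundary term plus one more integral), an antiderivative of (-x - 1) sin(6*x) is x*cos(6*x)/6 - sin(6*x)/36 + cos(6*x)/6; evaluating from -pi to pi: ∫_{-pi}^{pi} (-x - 1) sin(6*x) dx = (1/6 + pi/6) - (1/6 - pi/6) = pi/3.
Hence b_6 = (1/pi)·(pi/3) = 1/3.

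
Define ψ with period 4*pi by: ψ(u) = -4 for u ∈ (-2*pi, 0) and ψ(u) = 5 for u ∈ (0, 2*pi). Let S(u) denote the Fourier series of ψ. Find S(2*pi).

1/2

u = 2*pi differs from u = -2*pi by 1 full period(s), and the series is 4*pi-periodic.
At u = -2*pi the one-sided limits are ψ(-2*pi^-) = 5 and ψ(-2*pi^+) = -4.
By Dirichlet's theorem the series converges to their average, [(5) + (-4)]/2 = 1/2.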